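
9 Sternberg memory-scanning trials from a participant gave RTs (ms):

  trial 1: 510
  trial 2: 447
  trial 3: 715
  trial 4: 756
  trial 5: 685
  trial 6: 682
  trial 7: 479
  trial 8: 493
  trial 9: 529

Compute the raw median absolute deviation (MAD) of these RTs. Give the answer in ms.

82 ms

Sorted: 447, 479, 493, 510, 529, 682, 685, 715, 756 → median = 529
|x − 529|: 19, 82, 186, 227, 156, 153, 50, 36, 0
Sorted deviations: 0, 19, 36, 50, 82, 153, 156, 186, 227 → MAD = 82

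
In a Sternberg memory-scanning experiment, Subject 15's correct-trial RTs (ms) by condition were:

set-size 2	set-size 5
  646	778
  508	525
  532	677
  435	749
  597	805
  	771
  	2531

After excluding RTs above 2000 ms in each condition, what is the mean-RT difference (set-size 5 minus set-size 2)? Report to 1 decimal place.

set-size 5: exclude 2531
M(set-size 2) = 2718/5 = 543.600
M(set-size 5) = 4305/6 = 717.500
Difference = 717.500 − 543.600 = 173.900 ms

173.9 ms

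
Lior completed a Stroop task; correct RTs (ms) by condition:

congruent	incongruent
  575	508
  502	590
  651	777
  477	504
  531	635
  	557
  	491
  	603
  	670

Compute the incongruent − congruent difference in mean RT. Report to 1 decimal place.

M(congruent) = 2736/5 = 547.200
M(incongruent) = 5335/9 = 592.778
Difference = 592.778 − 547.200 = 45.578 ms

45.6 ms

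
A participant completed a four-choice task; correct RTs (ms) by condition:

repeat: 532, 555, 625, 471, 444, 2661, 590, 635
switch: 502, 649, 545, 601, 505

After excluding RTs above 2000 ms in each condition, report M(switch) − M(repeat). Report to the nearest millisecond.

repeat: exclude 2661
M(repeat) = 3852/7 = 550.286
M(switch) = 2802/5 = 560.400
Difference = 560.400 − 550.286 = 10.114 ms

10 ms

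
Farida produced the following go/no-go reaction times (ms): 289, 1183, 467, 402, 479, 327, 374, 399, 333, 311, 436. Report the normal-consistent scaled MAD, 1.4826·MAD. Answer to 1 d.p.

100.8 ms

Sorted: 289, 311, 327, 333, 374, 399, 402, 436, 467, 479, 1183 → median = 399
|x − 399| sorted: 0, 3, 25, 37, 66, 68, 72, 80, 88, 110, 784 → MAD = 68
Robust SD ≈ 1.4826 × 68 = 100.817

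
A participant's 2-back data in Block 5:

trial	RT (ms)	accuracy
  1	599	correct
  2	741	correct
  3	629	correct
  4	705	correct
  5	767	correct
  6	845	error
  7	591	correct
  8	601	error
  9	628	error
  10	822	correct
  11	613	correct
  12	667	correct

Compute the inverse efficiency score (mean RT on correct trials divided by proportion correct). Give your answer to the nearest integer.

909 ms

Correct trials (n=9): 599, 741, 629, 705, 767, 591, 822, 613, 667
Mean correct RT = 6134/9 = 681.5556 ms
Proportion correct = 9/12
IES = 681.5556 / (9/12) = 908.741 ms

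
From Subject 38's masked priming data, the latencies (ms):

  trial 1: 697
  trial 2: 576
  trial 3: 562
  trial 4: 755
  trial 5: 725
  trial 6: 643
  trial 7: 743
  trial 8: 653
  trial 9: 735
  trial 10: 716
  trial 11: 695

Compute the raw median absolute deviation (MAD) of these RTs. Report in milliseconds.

Sorted: 562, 576, 643, 653, 695, 697, 716, 725, 735, 743, 755 → median = 697
|x − 697|: 0, 121, 135, 58, 28, 54, 46, 44, 38, 19, 2
Sorted deviations: 0, 2, 19, 28, 38, 44, 46, 54, 58, 121, 135 → MAD = 44

44 ms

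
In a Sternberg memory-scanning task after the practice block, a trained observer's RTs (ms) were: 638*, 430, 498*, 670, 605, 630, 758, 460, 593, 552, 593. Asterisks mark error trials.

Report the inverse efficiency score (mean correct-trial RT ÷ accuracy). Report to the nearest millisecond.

719 ms

Correct trials (n=9): 430, 670, 605, 630, 758, 460, 593, 552, 593
Mean correct RT = 5291/9 = 587.8889 ms
Proportion correct = 9/11
IES = 587.8889 / (9/11) = 718.531 ms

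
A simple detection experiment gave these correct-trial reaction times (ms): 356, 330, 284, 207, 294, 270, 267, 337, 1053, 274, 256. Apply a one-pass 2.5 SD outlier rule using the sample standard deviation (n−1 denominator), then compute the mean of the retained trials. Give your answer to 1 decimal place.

287.5 ms

n = 11, ΣRT = 3928, M = 357.091
Σ(x−M)² = 550102.91; s = √(550102.91/10) = 234.543
Cutoffs: 357.091 ± 2.5·234.543 → [-229.3, 943.4]
Outside: 1053 → excluded.
Retained (n=10): Σ = 2875, mean = 2875/10 = 287.500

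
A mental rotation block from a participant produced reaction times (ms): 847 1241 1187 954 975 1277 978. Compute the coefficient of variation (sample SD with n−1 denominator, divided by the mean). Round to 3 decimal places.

0.156

n = 7, Σ = 7459, M = 1065.5714
Σ(x−M)² = 166315.714; s = √(166315.714/6) = 166.4911
CV = 166.4911 / 1065.5714 = 0.15625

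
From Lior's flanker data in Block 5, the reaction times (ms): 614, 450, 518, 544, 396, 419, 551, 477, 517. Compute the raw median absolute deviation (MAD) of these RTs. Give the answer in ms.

40 ms

Sorted: 396, 419, 450, 477, 517, 518, 544, 551, 614 → median = 517
|x − 517|: 97, 67, 1, 27, 121, 98, 34, 40, 0
Sorted deviations: 0, 1, 27, 34, 40, 67, 97, 98, 121 → MAD = 40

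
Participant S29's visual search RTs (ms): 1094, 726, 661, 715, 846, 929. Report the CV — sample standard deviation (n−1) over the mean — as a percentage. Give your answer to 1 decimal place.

n = 6, Σ = 4971, M = 828.5000
Σ(x−M)² = 132341.500; s = √(132341.500/5) = 162.6908
CV = 162.6908 / 828.5000 = 0.19637 = 19.637%

19.6%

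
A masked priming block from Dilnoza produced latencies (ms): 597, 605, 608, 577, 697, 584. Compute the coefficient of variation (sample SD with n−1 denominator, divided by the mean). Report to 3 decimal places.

0.071

n = 6, Σ = 3668, M = 611.3333
Σ(x−M)² = 9521.333; s = √(9521.333/5) = 43.6379
CV = 43.6379 / 611.3333 = 0.07138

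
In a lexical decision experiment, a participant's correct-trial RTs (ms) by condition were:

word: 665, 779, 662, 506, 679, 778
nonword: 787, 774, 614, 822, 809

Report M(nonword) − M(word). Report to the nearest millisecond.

M(word) = 4069/6 = 678.167
M(nonword) = 3806/5 = 761.200
Difference = 761.200 − 678.167 = 83.033 ms

83 ms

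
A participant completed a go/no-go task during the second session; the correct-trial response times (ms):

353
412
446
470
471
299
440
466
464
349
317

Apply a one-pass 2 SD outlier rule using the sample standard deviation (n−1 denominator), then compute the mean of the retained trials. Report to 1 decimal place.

n = 11, ΣRT = 4487, M = 407.909
Σ(x−M)² = 43464.91; s = √(43464.91/10) = 65.928
Cutoffs: 407.909 ± 2·65.928 → [276.1, 539.8]
No RTs fall outside the cutoffs; all 11 retained. Mean = 4487/11 = 407.909

407.9 ms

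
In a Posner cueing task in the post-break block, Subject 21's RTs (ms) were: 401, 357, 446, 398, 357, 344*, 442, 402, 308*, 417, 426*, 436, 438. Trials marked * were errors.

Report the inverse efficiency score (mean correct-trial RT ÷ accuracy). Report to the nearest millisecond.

Correct trials (n=10): 401, 357, 446, 398, 357, 442, 402, 417, 436, 438
Mean correct RT = 4094/10 = 409.4000 ms
Proportion correct = 10/13
IES = 409.4000 / (10/13) = 532.220 ms

532 ms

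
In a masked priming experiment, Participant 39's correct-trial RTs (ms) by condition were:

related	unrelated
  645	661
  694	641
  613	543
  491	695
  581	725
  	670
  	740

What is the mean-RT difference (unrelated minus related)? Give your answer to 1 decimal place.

63.1 ms

M(related) = 3024/5 = 604.800
M(unrelated) = 4675/7 = 667.857
Difference = 667.857 − 604.800 = 63.057 ms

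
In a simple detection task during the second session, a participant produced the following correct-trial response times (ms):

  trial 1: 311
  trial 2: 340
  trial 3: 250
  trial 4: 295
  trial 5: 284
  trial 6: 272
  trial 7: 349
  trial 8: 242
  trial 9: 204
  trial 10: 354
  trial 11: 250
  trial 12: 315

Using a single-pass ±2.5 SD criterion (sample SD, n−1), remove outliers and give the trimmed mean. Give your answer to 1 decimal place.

288.8 ms

n = 12, ΣRT = 3466, M = 288.833
Σ(x−M)² = 24411.67; s = √(24411.67/11) = 47.109
Cutoffs: 288.833 ± 2.5·47.109 → [171.1, 406.6]
No RTs fall outside the cutoffs; all 12 retained. Mean = 3466/12 = 288.833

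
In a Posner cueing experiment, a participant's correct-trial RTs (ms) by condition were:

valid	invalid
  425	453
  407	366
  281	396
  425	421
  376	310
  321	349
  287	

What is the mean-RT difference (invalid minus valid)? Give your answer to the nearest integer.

22 ms

M(valid) = 2522/7 = 360.286
M(invalid) = 2295/6 = 382.500
Difference = 382.500 − 360.286 = 22.214 ms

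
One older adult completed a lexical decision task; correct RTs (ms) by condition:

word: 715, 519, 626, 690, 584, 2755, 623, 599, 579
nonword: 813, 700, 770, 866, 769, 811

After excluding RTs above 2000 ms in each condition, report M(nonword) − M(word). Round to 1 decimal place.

171.3 ms

word: exclude 2755
M(word) = 4935/8 = 616.875
M(nonword) = 4729/6 = 788.167
Difference = 788.167 − 616.875 = 171.292 ms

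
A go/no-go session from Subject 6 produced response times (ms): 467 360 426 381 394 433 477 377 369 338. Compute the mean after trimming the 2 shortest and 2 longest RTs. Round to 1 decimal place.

396.7 ms

Sorted: 338, 360, 369, 377, 381, 394, 426, 433, 467, 477
Drop lowest 2 (338, 360) and highest 2 (467, 477)
Remaining (n=6): Σ = 2380, mean = 2380/6 = 396.667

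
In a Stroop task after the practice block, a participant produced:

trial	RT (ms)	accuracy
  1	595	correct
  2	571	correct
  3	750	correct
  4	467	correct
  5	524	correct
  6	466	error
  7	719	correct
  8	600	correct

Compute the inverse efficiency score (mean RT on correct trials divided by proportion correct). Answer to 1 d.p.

690.0 ms

Correct trials (n=7): 595, 571, 750, 467, 524, 719, 600
Mean correct RT = 4226/7 = 603.7143 ms
Proportion correct = 7/8
IES = 603.7143 / (7/8) = 689.959 ms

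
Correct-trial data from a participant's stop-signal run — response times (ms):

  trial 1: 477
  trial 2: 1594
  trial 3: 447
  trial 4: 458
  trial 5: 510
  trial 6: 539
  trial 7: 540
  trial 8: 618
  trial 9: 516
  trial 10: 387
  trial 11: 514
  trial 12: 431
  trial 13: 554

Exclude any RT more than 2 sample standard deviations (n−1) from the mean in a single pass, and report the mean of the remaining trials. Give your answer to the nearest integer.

499 ms

n = 13, ΣRT = 7585, M = 583.462
Σ(x−M)² = 1149425.23; s = √(1149425.23/12) = 309.492
Cutoffs: 583.462 ± 2·309.492 → [-35.5, 1202.4]
Outside: 1594 → excluded.
Retained (n=12): Σ = 5991, mean = 5991/12 = 499.250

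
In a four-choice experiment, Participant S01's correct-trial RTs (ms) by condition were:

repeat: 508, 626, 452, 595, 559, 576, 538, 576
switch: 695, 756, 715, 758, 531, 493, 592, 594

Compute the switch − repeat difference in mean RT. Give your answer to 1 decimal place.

M(repeat) = 4430/8 = 553.750
M(switch) = 5134/8 = 641.750
Difference = 641.750 − 553.750 = 88.000 ms

88.0 ms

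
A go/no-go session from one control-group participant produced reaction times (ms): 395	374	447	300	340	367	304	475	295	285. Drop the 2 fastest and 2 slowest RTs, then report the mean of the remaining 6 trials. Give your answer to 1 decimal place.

Sorted: 285, 295, 300, 304, 340, 367, 374, 395, 447, 475
Drop lowest 2 (285, 295) and highest 2 (447, 475)
Remaining (n=6): Σ = 2080, mean = 2080/6 = 346.667

346.7 ms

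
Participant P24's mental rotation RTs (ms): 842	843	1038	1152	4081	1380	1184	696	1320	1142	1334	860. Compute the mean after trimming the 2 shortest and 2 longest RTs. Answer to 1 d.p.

1109.1 ms

Sorted: 696, 842, 843, 860, 1038, 1142, 1152, 1184, 1320, 1334, 1380, 4081
Drop lowest 2 (696, 842) and highest 2 (1380, 4081)
Remaining (n=8): Σ = 8873, mean = 8873/8 = 1109.125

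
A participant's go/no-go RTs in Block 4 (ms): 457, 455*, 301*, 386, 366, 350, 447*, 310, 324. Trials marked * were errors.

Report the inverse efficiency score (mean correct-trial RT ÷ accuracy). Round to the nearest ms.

Correct trials (n=6): 457, 386, 366, 350, 310, 324
Mean correct RT = 2193/6 = 365.5000 ms
Proportion correct = 6/9
IES = 365.5000 / (6/9) = 548.250 ms

548 ms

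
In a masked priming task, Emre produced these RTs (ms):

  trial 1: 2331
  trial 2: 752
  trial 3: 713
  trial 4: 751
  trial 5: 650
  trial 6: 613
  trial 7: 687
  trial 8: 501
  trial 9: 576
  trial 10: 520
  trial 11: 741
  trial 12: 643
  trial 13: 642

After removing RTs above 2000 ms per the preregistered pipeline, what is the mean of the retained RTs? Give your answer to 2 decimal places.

Excluded: 2331
Retained (n=12): Σ = 7789
Mean = 7789/12 = 649.0833

649.08 ms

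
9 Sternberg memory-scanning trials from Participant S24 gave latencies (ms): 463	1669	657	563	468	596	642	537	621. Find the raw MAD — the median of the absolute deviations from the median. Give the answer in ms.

Sorted: 463, 468, 537, 563, 596, 621, 642, 657, 1669 → median = 596
|x − 596|: 133, 1073, 61, 33, 128, 0, 46, 59, 25
Sorted deviations: 0, 25, 33, 46, 59, 61, 128, 133, 1073 → MAD = 59

59 ms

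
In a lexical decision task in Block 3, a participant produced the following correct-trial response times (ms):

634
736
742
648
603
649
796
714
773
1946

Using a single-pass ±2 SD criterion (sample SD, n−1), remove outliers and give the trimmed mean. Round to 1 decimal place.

699.4 ms

n = 10, ΣRT = 8241, M = 824.100
Σ(x−M)² = 1435378.90; s = √(1435378.90/9) = 399.358
Cutoffs: 824.100 ± 2·399.358 → [25.4, 1622.8]
Outside: 1946 → excluded.
Retained (n=9): Σ = 6295, mean = 6295/9 = 699.444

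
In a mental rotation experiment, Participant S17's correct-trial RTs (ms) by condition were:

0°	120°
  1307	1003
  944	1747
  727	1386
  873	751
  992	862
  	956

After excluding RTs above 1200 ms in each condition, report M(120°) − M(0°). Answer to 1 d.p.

0°: exclude 1307
120°: exclude 1747, 1386
M(0°) = 3536/4 = 884.000
M(120°) = 3572/4 = 893.000
Difference = 893.000 − 884.000 = 9.000 ms

9.0 ms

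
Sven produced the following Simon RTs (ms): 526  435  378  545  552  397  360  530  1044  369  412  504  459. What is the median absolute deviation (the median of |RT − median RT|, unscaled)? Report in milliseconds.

Sorted: 360, 369, 378, 397, 412, 435, 459, 504, 526, 530, 545, 552, 1044 → median = 459
|x − 459|: 67, 24, 81, 86, 93, 62, 99, 71, 585, 90, 47, 45, 0
Sorted deviations: 0, 24, 45, 47, 62, 67, 71, 81, 86, 90, 93, 99, 585 → MAD = 71

71 ms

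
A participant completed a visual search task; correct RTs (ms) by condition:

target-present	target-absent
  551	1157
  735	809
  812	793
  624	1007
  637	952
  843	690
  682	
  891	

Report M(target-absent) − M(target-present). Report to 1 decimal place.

M(target-present) = 5775/8 = 721.875
M(target-absent) = 5408/6 = 901.333
Difference = 901.333 − 721.875 = 179.458 ms

179.5 ms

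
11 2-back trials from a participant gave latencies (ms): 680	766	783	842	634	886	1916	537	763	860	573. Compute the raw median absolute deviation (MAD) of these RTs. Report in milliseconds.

94 ms

Sorted: 537, 573, 634, 680, 763, 766, 783, 842, 860, 886, 1916 → median = 766
|x − 766|: 86, 0, 17, 76, 132, 120, 1150, 229, 3, 94, 193
Sorted deviations: 0, 3, 17, 76, 86, 94, 120, 132, 193, 229, 1150 → MAD = 94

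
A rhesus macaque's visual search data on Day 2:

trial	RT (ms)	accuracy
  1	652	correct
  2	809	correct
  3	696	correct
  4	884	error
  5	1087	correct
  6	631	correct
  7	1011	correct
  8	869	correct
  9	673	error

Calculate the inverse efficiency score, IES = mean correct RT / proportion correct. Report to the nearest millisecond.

Correct trials (n=7): 652, 809, 696, 1087, 631, 1011, 869
Mean correct RT = 5755/7 = 822.1429 ms
Proportion correct = 7/9
IES = 822.1429 / (7/9) = 1057.041 ms

1057 ms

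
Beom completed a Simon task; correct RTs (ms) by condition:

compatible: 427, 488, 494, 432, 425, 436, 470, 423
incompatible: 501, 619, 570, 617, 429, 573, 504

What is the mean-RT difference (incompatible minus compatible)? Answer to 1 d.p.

95.3 ms

M(compatible) = 3595/8 = 449.375
M(incompatible) = 3813/7 = 544.714
Difference = 544.714 − 449.375 = 95.339 ms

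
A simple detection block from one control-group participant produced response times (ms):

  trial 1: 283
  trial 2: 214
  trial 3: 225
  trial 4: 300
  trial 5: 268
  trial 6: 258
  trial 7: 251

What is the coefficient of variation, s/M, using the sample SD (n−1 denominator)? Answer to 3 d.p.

n = 7, Σ = 1799, M = 257.0000
Σ(x−M)² = 5556.000; s = √(5556.000/6) = 30.4302
CV = 30.4302 / 257.0000 = 0.11841

0.118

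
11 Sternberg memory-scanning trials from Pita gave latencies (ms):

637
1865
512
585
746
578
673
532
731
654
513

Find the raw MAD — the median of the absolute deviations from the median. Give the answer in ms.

94 ms

Sorted: 512, 513, 532, 578, 585, 637, 654, 673, 731, 746, 1865 → median = 637
|x − 637|: 0, 1228, 125, 52, 109, 59, 36, 105, 94, 17, 124
Sorted deviations: 0, 17, 36, 52, 59, 94, 105, 109, 124, 125, 1228 → MAD = 94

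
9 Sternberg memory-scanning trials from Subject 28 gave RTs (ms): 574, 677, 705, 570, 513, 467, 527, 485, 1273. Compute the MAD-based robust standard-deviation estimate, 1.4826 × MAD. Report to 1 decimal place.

Sorted: 467, 485, 513, 527, 570, 574, 677, 705, 1273 → median = 570
|x − 570| sorted: 0, 4, 43, 57, 85, 103, 107, 135, 703 → MAD = 85
Robust SD ≈ 1.4826 × 85 = 126.021

126.0 ms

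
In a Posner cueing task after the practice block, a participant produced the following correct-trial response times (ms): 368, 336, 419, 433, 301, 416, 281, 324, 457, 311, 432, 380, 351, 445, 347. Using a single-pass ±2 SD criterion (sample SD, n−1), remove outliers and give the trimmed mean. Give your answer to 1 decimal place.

373.4 ms

n = 15, ΣRT = 5601, M = 373.400
Σ(x−M)² = 45779.60; s = √(45779.60/14) = 57.184
Cutoffs: 373.400 ± 2·57.184 → [259.0, 487.8]
No RTs fall outside the cutoffs; all 15 retained. Mean = 5601/15 = 373.400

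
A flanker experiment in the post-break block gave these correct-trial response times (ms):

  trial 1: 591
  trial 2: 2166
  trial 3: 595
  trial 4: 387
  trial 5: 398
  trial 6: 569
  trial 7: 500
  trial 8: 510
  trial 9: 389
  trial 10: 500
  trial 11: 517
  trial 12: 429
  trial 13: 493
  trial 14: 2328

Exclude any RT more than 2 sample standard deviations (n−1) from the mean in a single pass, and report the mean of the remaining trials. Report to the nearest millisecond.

n = 14, ΣRT = 10372, M = 740.857
Σ(x−M)² = 5368009.71; s = √(5368009.71/13) = 642.591
Cutoffs: 740.857 ± 2·642.591 → [-544.3, 2026.0]
Outside: 2166, 2328 → excluded.
Retained (n=12): Σ = 5878, mean = 5878/12 = 489.833

490 ms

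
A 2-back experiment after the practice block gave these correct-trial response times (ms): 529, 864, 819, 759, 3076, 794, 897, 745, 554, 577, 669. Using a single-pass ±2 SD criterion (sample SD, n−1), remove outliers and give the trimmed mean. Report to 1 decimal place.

720.7 ms

n = 11, ΣRT = 10283, M = 934.818
Σ(x−M)² = 5199695.64; s = √(5199695.64/10) = 721.089
Cutoffs: 934.818 ± 2·721.089 → [-507.4, 2377.0]
Outside: 3076 → excluded.
Retained (n=10): Σ = 7207, mean = 7207/10 = 720.700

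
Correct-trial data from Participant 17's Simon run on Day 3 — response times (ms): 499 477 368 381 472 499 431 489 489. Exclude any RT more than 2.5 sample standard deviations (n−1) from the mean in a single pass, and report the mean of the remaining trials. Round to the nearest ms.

456 ms

n = 9, ΣRT = 4105, M = 456.111
Σ(x−M)² = 20566.89; s = √(20566.89/8) = 50.704
Cutoffs: 456.111 ± 2.5·50.704 → [329.4, 582.9]
No RTs fall outside the cutoffs; all 9 retained. Mean = 4105/9 = 456.111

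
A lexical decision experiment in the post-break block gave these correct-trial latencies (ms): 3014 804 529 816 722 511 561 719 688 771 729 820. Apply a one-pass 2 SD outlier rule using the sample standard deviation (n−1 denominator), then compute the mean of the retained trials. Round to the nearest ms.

n = 12, ΣRT = 10684, M = 890.333
Σ(x−M)² = 5049700.67; s = √(5049700.67/11) = 677.542
Cutoffs: 890.333 ± 2·677.542 → [-464.8, 2245.4]
Outside: 3014 → excluded.
Retained (n=11): Σ = 7670, mean = 7670/11 = 697.273

697 ms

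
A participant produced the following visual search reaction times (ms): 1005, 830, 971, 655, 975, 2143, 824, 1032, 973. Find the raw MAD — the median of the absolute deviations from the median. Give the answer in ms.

59 ms

Sorted: 655, 824, 830, 971, 973, 975, 1005, 1032, 2143 → median = 973
|x − 973|: 32, 143, 2, 318, 2, 1170, 149, 59, 0
Sorted deviations: 0, 2, 2, 32, 59, 143, 149, 318, 1170 → MAD = 59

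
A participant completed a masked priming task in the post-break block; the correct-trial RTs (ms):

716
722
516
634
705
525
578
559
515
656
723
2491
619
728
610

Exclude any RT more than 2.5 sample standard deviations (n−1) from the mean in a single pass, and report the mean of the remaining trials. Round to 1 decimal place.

629.0 ms

n = 15, ΣRT = 11297, M = 753.133
Σ(x−M)² = 3321835.73; s = √(3321835.73/14) = 487.108
Cutoffs: 753.133 ± 2.5·487.108 → [-464.6, 1970.9]
Outside: 2491 → excluded.
Retained (n=14): Σ = 8806, mean = 8806/14 = 629.000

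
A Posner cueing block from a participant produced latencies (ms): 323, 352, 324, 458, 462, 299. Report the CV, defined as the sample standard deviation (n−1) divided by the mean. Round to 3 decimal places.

n = 6, Σ = 2218, M = 369.6667
Σ(x−M)² = 25897.333; s = √(25897.333/5) = 71.9685
CV = 71.9685 / 369.6667 = 0.19468

0.195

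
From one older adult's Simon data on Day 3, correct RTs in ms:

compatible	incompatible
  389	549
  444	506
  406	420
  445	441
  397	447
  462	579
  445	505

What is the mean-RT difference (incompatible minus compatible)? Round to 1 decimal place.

65.6 ms

M(compatible) = 2988/7 = 426.857
M(incompatible) = 3447/7 = 492.429
Difference = 492.429 − 426.857 = 65.571 ms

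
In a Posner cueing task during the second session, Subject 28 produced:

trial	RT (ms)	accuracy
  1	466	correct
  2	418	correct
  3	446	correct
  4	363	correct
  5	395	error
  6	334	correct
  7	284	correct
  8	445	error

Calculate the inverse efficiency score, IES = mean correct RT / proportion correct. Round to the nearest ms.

Correct trials (n=6): 466, 418, 446, 363, 334, 284
Mean correct RT = 2311/6 = 385.1667 ms
Proportion correct = 6/8
IES = 385.1667 / (6/8) = 513.556 ms

514 ms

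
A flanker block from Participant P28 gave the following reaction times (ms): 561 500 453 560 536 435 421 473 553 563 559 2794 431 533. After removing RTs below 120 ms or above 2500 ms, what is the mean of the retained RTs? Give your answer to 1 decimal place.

Excluded: 2794
Retained (n=13): Σ = 6578
Mean = 6578/13 = 506.0000

506.0 ms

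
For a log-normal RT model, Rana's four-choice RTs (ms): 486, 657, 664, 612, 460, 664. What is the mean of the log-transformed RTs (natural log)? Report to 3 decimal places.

ln(RT): 6.1862, 6.4877, 6.4983, 6.4167, 6.1312, 6.4983
Σ ln(RT) = 38.2184
Mean = 38.2184/6 = 6.36974

6.370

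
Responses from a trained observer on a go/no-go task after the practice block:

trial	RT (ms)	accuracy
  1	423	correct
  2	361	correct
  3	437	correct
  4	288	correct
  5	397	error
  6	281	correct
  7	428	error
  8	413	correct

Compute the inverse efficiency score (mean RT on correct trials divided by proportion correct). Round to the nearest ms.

Correct trials (n=6): 423, 361, 437, 288, 281, 413
Mean correct RT = 2203/6 = 367.1667 ms
Proportion correct = 6/8
IES = 367.1667 / (6/8) = 489.556 ms

490 ms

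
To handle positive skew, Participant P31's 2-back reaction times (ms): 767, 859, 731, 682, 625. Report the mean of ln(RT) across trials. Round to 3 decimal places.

6.591

ln(RT): 6.6425, 6.7558, 6.5944, 6.5250, 6.4378
Σ ln(RT) = 32.9555
Mean = 32.9555/5 = 6.59109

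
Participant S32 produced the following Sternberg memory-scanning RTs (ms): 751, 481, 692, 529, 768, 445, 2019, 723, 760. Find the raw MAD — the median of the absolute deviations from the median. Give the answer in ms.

45 ms

Sorted: 445, 481, 529, 692, 723, 751, 760, 768, 2019 → median = 723
|x − 723|: 28, 242, 31, 194, 45, 278, 1296, 0, 37
Sorted deviations: 0, 28, 31, 37, 45, 194, 242, 278, 1296 → MAD = 45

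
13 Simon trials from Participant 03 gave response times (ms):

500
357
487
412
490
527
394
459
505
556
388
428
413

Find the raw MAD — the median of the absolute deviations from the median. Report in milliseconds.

46 ms

Sorted: 357, 388, 394, 412, 413, 428, 459, 487, 490, 500, 505, 527, 556 → median = 459
|x − 459|: 41, 102, 28, 47, 31, 68, 65, 0, 46, 97, 71, 31, 46
Sorted deviations: 0, 28, 31, 31, 41, 46, 46, 47, 65, 68, 71, 97, 102 → MAD = 46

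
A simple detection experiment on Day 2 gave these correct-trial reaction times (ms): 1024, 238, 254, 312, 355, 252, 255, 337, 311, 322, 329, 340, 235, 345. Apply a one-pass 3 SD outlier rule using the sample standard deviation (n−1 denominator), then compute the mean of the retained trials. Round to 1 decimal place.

298.8 ms

n = 14, ΣRT = 4909, M = 350.643
Σ(x−M)² = 512393.21; s = √(512393.21/13) = 198.532
Cutoffs: 350.643 ± 3·198.532 → [-245.0, 946.2]
Outside: 1024 → excluded.
Retained (n=13): Σ = 3885, mean = 3885/13 = 298.846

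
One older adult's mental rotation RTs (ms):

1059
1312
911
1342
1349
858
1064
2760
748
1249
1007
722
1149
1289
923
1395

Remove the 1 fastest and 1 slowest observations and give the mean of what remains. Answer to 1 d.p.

1118.2 ms

Sorted: 722, 748, 858, 911, 923, 1007, 1059, 1064, 1149, 1249, 1289, 1312, 1342, 1349, 1395, 2760
Drop lowest 1 (722) and highest 1 (2760)
Remaining (n=14): Σ = 15655, mean = 15655/14 = 1118.214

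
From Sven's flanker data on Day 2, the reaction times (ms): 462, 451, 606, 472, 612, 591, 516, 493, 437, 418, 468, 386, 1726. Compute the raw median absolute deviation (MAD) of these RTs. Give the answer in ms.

44 ms

Sorted: 386, 418, 437, 451, 462, 468, 472, 493, 516, 591, 606, 612, 1726 → median = 472
|x − 472|: 10, 21, 134, 0, 140, 119, 44, 21, 35, 54, 4, 86, 1254
Sorted deviations: 0, 4, 10, 21, 21, 35, 44, 54, 86, 119, 134, 140, 1254 → MAD = 44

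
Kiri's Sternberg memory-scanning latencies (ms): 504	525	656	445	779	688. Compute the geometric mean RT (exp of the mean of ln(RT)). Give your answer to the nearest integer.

ln(RT): 6.2226, 6.2634, 6.4862, 6.0981, 6.6580, 6.5338
Mean ln(RT) = 38.2620/6 = 6.37700
Geometric mean = exp(6.37700) = 588.16 ms

588 ms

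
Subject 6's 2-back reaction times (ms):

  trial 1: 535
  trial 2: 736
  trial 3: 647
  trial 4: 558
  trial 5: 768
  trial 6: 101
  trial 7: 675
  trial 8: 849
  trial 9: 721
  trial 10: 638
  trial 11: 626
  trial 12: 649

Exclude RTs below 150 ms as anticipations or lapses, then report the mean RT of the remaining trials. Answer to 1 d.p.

Excluded: 101
Retained (n=11): Σ = 7402
Mean = 7402/11 = 672.9091

672.9 ms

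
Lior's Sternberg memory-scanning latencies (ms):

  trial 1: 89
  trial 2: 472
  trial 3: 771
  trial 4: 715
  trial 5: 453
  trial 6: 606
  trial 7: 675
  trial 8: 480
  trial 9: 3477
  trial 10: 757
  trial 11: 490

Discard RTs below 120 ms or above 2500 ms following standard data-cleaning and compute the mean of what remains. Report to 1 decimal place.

602.1 ms

Excluded: 89, 3477
Retained (n=9): Σ = 5419
Mean = 5419/9 = 602.1111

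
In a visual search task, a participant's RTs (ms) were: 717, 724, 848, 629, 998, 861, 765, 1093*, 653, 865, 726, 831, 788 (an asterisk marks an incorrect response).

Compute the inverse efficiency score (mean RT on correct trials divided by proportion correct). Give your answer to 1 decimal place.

849.1 ms

Correct trials (n=12): 717, 724, 848, 629, 998, 861, 765, 653, 865, 726, 831, 788
Mean correct RT = 9405/12 = 783.7500 ms
Proportion correct = 12/13
IES = 783.7500 / (12/13) = 849.062 ms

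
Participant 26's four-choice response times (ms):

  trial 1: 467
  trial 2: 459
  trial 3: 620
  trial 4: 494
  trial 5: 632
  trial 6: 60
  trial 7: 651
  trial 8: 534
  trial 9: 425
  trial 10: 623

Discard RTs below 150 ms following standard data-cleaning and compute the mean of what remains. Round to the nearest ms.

545 ms

Excluded: 60
Retained (n=9): Σ = 4905
Mean = 4905/9 = 545.0000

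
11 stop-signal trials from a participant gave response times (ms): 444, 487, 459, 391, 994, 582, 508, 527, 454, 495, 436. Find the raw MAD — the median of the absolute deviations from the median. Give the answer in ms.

Sorted: 391, 436, 444, 454, 459, 487, 495, 508, 527, 582, 994 → median = 487
|x − 487|: 43, 0, 28, 96, 507, 95, 21, 40, 33, 8, 51
Sorted deviations: 0, 8, 21, 28, 33, 40, 43, 51, 95, 96, 507 → MAD = 40

40 ms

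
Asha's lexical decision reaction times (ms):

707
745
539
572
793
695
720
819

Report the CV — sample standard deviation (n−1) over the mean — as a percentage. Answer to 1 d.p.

n = 8, Σ = 5590, M = 698.7500
Σ(x−M)² = 67601.500; s = √(67601.500/7) = 98.2719
CV = 98.2719 / 698.7500 = 0.14064 = 14.064%

14.1%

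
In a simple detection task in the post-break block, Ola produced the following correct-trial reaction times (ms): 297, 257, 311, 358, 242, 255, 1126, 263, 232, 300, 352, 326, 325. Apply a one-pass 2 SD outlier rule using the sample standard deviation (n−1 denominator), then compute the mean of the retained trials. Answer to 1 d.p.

n = 13, ΣRT = 4644, M = 357.231
Σ(x−M)² = 660426.31; s = √(660426.31/12) = 234.597
Cutoffs: 357.231 ± 2·234.597 → [-112.0, 826.4]
Outside: 1126 → excluded.
Retained (n=12): Σ = 3518, mean = 3518/12 = 293.167

293.2 ms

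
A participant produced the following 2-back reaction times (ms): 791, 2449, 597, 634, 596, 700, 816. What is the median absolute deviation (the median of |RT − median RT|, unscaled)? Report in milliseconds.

Sorted: 596, 597, 634, 700, 791, 816, 2449 → median = 700
|x − 700|: 91, 1749, 103, 66, 104, 0, 116
Sorted deviations: 0, 66, 91, 103, 104, 116, 1749 → MAD = 103

103 ms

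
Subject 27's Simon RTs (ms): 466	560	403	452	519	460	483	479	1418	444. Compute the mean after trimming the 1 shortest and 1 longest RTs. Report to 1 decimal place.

Sorted: 403, 444, 452, 460, 466, 479, 483, 519, 560, 1418
Drop lowest 1 (403) and highest 1 (1418)
Remaining (n=8): Σ = 3863, mean = 3863/8 = 482.875

482.9 ms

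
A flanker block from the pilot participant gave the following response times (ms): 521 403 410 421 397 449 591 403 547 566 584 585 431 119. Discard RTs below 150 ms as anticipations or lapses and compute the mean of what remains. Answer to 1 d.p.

485.2 ms

Excluded: 119
Retained (n=13): Σ = 6308
Mean = 6308/13 = 485.2308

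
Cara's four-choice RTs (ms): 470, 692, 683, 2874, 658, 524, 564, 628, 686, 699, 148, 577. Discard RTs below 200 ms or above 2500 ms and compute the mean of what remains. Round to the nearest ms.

Excluded: 148, 2874
Retained (n=10): Σ = 6181
Mean = 6181/10 = 618.1000

618 ms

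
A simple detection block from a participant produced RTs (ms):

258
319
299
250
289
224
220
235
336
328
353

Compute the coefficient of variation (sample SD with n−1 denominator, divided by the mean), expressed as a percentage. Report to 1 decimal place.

n = 11, Σ = 3111, M = 282.8182
Σ(x−M)² = 22789.636; s = √(22789.636/10) = 47.7385
CV = 47.7385 / 282.8182 = 0.16880 = 16.880%

16.9%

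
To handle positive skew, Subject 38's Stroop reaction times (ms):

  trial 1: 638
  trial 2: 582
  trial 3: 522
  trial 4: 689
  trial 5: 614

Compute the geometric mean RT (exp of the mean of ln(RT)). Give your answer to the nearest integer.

ln(RT): 6.4583, 6.3665, 6.2577, 6.5352, 6.4200
Mean ln(RT) = 32.0377/5 = 6.40754
Geometric mean = exp(6.40754) = 606.40 ms

606 ms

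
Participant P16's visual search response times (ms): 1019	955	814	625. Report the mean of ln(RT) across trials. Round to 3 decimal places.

ln(RT): 6.9266, 6.8617, 6.7020, 6.4378
Σ ln(RT) = 26.9280
Mean = 26.9280/4 = 6.73200

6.732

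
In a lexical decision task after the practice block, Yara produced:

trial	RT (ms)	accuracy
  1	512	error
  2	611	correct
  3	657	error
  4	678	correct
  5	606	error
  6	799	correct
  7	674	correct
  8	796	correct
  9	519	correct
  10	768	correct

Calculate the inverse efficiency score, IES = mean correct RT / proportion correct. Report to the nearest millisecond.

Correct trials (n=7): 611, 678, 799, 674, 796, 519, 768
Mean correct RT = 4845/7 = 692.1429 ms
Proportion correct = 7/10
IES = 692.1429 / (7/10) = 988.776 ms

989 ms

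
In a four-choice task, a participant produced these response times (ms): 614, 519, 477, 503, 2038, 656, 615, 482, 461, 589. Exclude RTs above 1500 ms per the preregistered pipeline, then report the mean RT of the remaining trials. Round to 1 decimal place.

Excluded: 2038
Retained (n=9): Σ = 4916
Mean = 4916/9 = 546.2222

546.2 ms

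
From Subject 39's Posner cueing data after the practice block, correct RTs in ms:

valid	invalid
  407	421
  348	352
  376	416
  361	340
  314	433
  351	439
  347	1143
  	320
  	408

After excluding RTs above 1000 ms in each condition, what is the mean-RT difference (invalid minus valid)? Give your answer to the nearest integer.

33 ms

invalid: exclude 1143
M(valid) = 2504/7 = 357.714
M(invalid) = 3129/8 = 391.125
Difference = 391.125 − 357.714 = 33.411 ms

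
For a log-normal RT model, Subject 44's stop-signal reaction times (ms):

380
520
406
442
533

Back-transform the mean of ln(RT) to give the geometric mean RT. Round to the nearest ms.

ln(RT): 5.9402, 6.2538, 6.0064, 6.0913, 6.2785
Mean ln(RT) = 30.5702/5 = 6.11404
Geometric mean = exp(6.11404) = 452.16 ms

452 ms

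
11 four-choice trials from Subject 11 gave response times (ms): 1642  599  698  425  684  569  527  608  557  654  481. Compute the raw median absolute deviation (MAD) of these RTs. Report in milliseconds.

72 ms

Sorted: 425, 481, 527, 557, 569, 599, 608, 654, 684, 698, 1642 → median = 599
|x − 599|: 1043, 0, 99, 174, 85, 30, 72, 9, 42, 55, 118
Sorted deviations: 0, 9, 30, 42, 55, 72, 85, 99, 118, 174, 1043 → MAD = 72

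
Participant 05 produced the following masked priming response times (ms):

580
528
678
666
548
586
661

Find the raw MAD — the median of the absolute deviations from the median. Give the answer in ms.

Sorted: 528, 548, 580, 586, 661, 666, 678 → median = 586
|x − 586|: 6, 58, 92, 80, 38, 0, 75
Sorted deviations: 0, 6, 38, 58, 75, 80, 92 → MAD = 58

58 ms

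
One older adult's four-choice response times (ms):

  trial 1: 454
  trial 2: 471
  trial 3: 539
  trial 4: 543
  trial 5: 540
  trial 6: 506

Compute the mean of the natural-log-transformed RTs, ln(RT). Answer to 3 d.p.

ln(RT): 6.1181, 6.1549, 6.2897, 6.2971, 6.2916, 6.2265
Σ ln(RT) = 37.3779
Mean = 37.3779/6 = 6.22965

6.230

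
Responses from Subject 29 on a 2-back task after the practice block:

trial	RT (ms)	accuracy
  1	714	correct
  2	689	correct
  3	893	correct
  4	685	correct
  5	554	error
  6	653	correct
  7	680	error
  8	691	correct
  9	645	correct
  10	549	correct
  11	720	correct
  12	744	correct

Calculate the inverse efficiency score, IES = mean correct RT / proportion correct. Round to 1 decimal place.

838.0 ms

Correct trials (n=10): 714, 689, 893, 685, 653, 691, 645, 549, 720, 744
Mean correct RT = 6983/10 = 698.3000 ms
Proportion correct = 10/12
IES = 698.3000 / (10/12) = 837.960 ms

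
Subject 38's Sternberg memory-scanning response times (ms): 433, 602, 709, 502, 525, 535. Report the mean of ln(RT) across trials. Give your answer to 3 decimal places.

6.300

ln(RT): 6.0707, 6.4003, 6.5639, 6.2186, 6.2634, 6.2823
Σ ln(RT) = 37.7991
Mean = 37.7991/6 = 6.29985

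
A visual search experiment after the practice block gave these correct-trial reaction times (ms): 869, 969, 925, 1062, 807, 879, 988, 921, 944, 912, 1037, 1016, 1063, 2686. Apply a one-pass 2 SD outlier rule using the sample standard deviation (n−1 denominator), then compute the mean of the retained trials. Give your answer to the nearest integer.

953 ms

n = 14, ΣRT = 15078, M = 1077.000
Σ(x−M)² = 2861930.00; s = √(2861930.00/13) = 469.200
Cutoffs: 1077.000 ± 2·469.200 → [138.6, 2015.4]
Outside: 2686 → excluded.
Retained (n=13): Σ = 12392, mean = 12392/13 = 953.231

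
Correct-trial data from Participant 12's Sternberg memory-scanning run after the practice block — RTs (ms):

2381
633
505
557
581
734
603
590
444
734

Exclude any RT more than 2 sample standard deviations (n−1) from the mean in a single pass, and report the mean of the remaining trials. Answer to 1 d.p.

n = 10, ΣRT = 7762, M = 776.200
Σ(x−M)² = 2934177.60; s = √(2934177.60/9) = 570.981
Cutoffs: 776.200 ± 2·570.981 → [-365.8, 1918.2]
Outside: 2381 → excluded.
Retained (n=9): Σ = 5381, mean = 5381/9 = 597.889

597.9 ms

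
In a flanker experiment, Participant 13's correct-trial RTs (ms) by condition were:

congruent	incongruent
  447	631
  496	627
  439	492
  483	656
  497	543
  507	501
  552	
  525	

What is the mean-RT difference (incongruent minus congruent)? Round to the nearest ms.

M(congruent) = 3946/8 = 493.250
M(incongruent) = 3450/6 = 575.000
Difference = 575.000 − 493.250 = 81.750 ms

82 ms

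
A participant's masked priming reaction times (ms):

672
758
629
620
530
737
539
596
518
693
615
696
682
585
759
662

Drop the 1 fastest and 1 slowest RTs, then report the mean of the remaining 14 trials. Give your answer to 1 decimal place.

643.9 ms

Sorted: 518, 530, 539, 585, 596, 615, 620, 629, 662, 672, 682, 693, 696, 737, 758, 759
Drop lowest 1 (518) and highest 1 (759)
Remaining (n=14): Σ = 9014, mean = 9014/14 = 643.857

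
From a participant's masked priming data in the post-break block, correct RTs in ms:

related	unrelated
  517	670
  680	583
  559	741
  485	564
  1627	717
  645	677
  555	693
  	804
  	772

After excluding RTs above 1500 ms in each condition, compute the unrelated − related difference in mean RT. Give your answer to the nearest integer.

118 ms

related: exclude 1627
M(related) = 3441/6 = 573.500
M(unrelated) = 6221/9 = 691.222
Difference = 691.222 − 573.500 = 117.722 ms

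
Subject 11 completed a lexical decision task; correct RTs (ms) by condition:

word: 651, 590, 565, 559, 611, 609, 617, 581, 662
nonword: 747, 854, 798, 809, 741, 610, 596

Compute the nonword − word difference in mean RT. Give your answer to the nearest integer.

M(word) = 5445/9 = 605.000
M(nonword) = 5155/7 = 736.429
Difference = 736.429 − 605.000 = 131.429 ms

131 ms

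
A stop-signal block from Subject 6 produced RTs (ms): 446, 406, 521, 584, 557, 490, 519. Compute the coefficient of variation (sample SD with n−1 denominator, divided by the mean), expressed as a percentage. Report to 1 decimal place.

n = 7, Σ = 3523, M = 503.2857
Σ(x−M)² = 22883.429; s = √(22883.429/6) = 61.7568
CV = 61.7568 / 503.2857 = 0.12271 = 12.271%

12.3%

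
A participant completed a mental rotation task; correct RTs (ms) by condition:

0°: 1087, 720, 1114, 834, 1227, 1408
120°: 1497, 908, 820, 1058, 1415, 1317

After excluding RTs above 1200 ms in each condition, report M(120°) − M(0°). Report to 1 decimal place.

-10.1 ms

0°: exclude 1227, 1408
120°: exclude 1497, 1415, 1317
M(0°) = 3755/4 = 938.750
M(120°) = 2786/3 = 928.667
Difference = 928.667 − 938.750 = -10.083 ms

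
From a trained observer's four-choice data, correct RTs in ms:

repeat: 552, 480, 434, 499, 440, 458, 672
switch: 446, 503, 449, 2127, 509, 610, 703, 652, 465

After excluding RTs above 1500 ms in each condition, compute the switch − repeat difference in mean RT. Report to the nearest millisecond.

37 ms

switch: exclude 2127
M(repeat) = 3535/7 = 505.000
M(switch) = 4337/8 = 542.125
Difference = 542.125 − 505.000 = 37.125 ms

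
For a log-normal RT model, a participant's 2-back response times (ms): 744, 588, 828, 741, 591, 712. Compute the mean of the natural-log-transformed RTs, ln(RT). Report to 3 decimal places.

6.544

ln(RT): 6.6120, 6.3767, 6.7190, 6.6080, 6.3818, 6.5681
Σ ln(RT) = 39.2657
Mean = 39.2657/6 = 6.54428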